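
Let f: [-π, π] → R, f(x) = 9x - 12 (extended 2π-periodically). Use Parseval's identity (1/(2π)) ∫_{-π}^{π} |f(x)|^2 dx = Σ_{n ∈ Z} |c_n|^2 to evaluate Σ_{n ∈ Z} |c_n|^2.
Σ |c_n|^2 = 27π^2 + 144

Expand and integrate term by term over [-π, π]:
  ∫ (9x)^2 dx = 81·(2π^3/3); ∫ 2·9·(-12)·x dx = 0 (odd integrand); ∫ (-12)^2 dx = 144·2π.
So (1/(2π)) ∫_{-π}^{π} (9x - 12)^2 dx = 81π^2/3 + 144 = 27π^2 + 144.
Parseval ⇒ Σ |c_n|^2 = 27π^2 + 144.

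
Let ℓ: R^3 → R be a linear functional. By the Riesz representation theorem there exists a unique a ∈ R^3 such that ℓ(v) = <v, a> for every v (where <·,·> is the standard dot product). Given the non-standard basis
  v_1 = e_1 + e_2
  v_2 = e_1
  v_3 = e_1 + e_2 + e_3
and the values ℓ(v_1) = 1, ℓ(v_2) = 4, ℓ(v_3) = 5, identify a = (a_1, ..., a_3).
a = (4, -3, 4)

Write a = (a_1, ..., a_3) in the standard basis. For each basis vector v_i, ℓ(v_i) = <v_i, a> is a linear equation in the a_j's. Collect the n equations into a matrix system V a = ℓ, where row i of V is v_i (expressed in the standard basis). Since V is invertible (lower-triangular with 1s on the diagonal, up to permutation), solve by back-substitution:
  V =
[[1, 1, 0],
 [1, 0, 0],
 [1, 1, 1]]
  V a = (1, 4, 5)
Solving gives a = (4, -3, 4).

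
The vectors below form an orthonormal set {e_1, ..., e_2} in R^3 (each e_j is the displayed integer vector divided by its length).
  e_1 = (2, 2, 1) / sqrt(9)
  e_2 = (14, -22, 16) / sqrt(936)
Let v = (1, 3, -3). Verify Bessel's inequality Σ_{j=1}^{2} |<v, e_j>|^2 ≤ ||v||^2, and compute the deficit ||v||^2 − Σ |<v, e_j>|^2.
Σ |<v, e_j>|^2 = 175/13; ||v||^2 = 19; deficit = 72/13

Write each e_j = u_j / sqrt(<u_j, u_j>) where u_j is the displayed integer vector. Then <v, e_j> = <v, u_j> / sqrt(<u_j, u_j>), so |<v, e_j>|^2 = <v, u_j>^2 / <u_j, u_j>.
Coefficients: <v, e_1> = 5/sqrt(9), <v, e_2> = -100/sqrt(936).
Square and sum: Σ |<v, e_j>|^2 = 175/13.
Compute ||v||^2 = v·v = 19.
Deficit = 19 − 175/13 = 72/13 ≥ 0, confirming Bessel's inequality. (The deficit equals ||v − Σ <v,e_j> e_j||^2, the squared distance from v to span{e_j}.)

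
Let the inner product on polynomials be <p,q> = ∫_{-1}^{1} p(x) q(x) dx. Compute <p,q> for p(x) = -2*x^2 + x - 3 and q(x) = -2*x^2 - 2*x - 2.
<p,q> = 284/15

Expand the product: p(x)·q(x) = 4*x^4 + 2*x^3 + 8*x^2 + 4*x + 6.
∫_{-1}^{1} of each monomial x^k gives [2/(k+1) if k even, 0 if k odd]. Integrating term-by-term (or equivalently evaluating the antiderivative F(x) = 4*x^5/5 + x^4/2 + 8*x^3/3 + 2*x^2 + 6*x at the endpoints):
  F(1) − F(−1) = 359/30 − (-209/30) = 284/15.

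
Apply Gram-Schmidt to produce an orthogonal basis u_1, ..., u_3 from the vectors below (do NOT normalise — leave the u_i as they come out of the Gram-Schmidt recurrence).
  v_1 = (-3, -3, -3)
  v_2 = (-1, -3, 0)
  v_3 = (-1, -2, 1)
Orthogonal basis:
  u_1 = (-3, -3, -3)
  u_2 = (1/3, -5/3, 4/3)
  u_3 = (-9/14, 3/14, 3/7)

Apply the Gram-Schmidt recurrence
  u_1 = v_1
  u_i = v_i − Σ_{j<i} ((v_i · u_j) / (u_j · u_j)) · u_j.

Step by step this gives:
  u_1 = (-3, -3, -3)
  u_2 = (1/3, -5/3, 4/3)
  u_3 = (-9/14, 3/14, 3/7)

Orthogonality check:
  u_2 · u_1 = 0 (should be 0)
  u_3 · u_1 = 0 (should be 0)
  u_3 · u_2 = 0 (should be 0)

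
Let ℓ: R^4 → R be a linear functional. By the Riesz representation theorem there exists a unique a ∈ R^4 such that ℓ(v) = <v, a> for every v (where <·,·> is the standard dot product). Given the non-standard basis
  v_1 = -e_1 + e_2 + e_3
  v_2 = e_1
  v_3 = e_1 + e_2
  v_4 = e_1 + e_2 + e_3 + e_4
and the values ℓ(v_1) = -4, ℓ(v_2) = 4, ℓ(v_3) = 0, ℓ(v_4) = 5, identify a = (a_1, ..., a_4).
a = (4, -4, 4, 1)

Write a = (a_1, ..., a_4) in the standard basis. For each basis vector v_i, ℓ(v_i) = <v_i, a> is a linear equation in the a_j's. Collect the n equations into a matrix system V a = ℓ, where row i of V is v_i (expressed in the standard basis). Since V is invertible (lower-triangular with 1s on the diagonal, up to permutation), solve by back-substitution:
  V =
[[-1, 1, 1, 0],
 [1, 0, 0, 0],
 [1, 1, 0, 0],
 [1, 1, 1, 1]]
  V a = (-4, 4, 0, 5)
Solving gives a = (4, -4, 4, 1).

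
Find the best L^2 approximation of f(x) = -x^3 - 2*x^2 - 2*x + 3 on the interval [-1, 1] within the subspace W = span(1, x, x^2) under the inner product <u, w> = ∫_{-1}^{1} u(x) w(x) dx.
g(x) = -2*x^2 - 13*x/5 + 3

The best approximation g ∈ W is the orthogonal projection of f onto W. Writing g = a_0 + a_1 x + a_2 x^2, the coefficients solve the normal equations G · a = b where
  G_{ij} = <φ_i, φ_j> and b_i = <f, φ_i>, with φ_0 = 1, φ_1 = x, φ_2 = x^2.
G =
  [2, 0, 2/3]
  [0, 2/3, 0]
  [2/3, 0, 2/5],
b = (14/3, -26/15, 6/5).
Solving gives a_0 = 3, a_1 = -13/5, a_2 = -2, so
  g(x) = -2*x^2 - 13*x/5 + 3.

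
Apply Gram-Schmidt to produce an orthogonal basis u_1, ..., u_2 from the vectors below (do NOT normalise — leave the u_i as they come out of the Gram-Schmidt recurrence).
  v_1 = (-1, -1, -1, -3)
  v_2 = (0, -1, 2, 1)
Orthogonal basis:
  u_1 = (-1, -1, -1, -3)
  u_2 = (-1/3, -4/3, 5/3, 0)

Apply the Gram-Schmidt recurrence
  u_1 = v_1
  u_i = v_i − Σ_{j<i} ((v_i · u_j) / (u_j · u_j)) · u_j.

Step by step this gives:
  u_1 = (-1, -1, -1, -3)
  u_2 = (-1/3, -4/3, 5/3, 0)

Orthogonality check:
  u_2 · u_1 = 0 (should be 0)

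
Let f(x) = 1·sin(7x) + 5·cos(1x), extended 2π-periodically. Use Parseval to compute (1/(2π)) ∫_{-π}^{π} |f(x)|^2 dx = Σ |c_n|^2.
Σ |c_n|^2 = 13

Expand |f|^2 and use orthogonality of {sin(nx), cos(mx)} on [-π, π]:
  ∫_{-π}^{π} sin(nx)^2 dx = π, ∫ cos(mx)^2 dx = π, and cross terms integrate to 0.
So ∫_{-π}^{π} f(x)^2 dx = 1^2 · π + 5^2 · π = (1 + 25)π.
Divide by 2π: (1 + 25)/2 = 13.
By Parseval, this equals Σ |c_n|^2.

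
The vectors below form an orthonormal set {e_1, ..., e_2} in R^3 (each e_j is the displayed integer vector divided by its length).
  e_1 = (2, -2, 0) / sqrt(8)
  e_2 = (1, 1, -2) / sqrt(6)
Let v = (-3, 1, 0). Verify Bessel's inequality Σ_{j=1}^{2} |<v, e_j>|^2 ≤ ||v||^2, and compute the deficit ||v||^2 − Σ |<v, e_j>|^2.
Σ |<v, e_j>|^2 = 26/3; ||v||^2 = 10; deficit = 4/3

Write each e_j = u_j / sqrt(<u_j, u_j>) where u_j is the displayed integer vector. Then <v, e_j> = <v, u_j> / sqrt(<u_j, u_j>), so |<v, e_j>|^2 = <v, u_j>^2 / <u_j, u_j>.
Coefficients: <v, e_1> = -8/sqrt(8), <v, e_2> = -2/sqrt(6).
Square and sum: Σ |<v, e_j>|^2 = 26/3.
Compute ||v||^2 = v·v = 10.
Deficit = 10 − 26/3 = 4/3 ≥ 0, confirming Bessel's inequality. (The deficit equals ||v − Σ <v,e_j> e_j||^2, the squared distance from v to span{e_j}.)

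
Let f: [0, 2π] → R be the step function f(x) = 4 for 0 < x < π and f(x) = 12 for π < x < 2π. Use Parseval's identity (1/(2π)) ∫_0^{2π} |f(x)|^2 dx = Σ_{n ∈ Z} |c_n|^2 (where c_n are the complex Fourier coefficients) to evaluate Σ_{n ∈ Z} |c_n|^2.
Σ |c_n|^2 = 80

Parseval equates the L^2 energy of f (normalised by 1/(2π)) with the ℓ^2 sum of its Fourier coefficients: (1/(2π)) ∫_0^{2π} |f|^2 = Σ |c_n|^2.
Compute the left side: (1/(2π)) [∫_0^π 4^2 dx + ∫_π^{2π} 12^2 dx] = (1/(2π)) · (16π + 144π) = (16 + 144)/2 = 80.
So Σ_{n ∈ Z} |c_n|^2 = 80.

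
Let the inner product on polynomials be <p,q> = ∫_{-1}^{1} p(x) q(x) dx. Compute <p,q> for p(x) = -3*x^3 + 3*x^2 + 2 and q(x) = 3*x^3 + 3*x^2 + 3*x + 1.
<p,q> = 52/7

Expand the product: p(x)·q(x) = -9*x^6 + 12*x^3 + 9*x^2 + 6*x + 2.
∫_{-1}^{1} of each monomial x^k gives [2/(k+1) if k even, 0 if k odd]. Integrating term-by-term (or equivalently evaluating the antiderivative F(x) = -9*x^7/7 + 3*x^4 + 3*x^3 + 3*x^2 + 2*x at the endpoints):
  F(1) − F(−1) = 68/7 − (16/7) = 52/7.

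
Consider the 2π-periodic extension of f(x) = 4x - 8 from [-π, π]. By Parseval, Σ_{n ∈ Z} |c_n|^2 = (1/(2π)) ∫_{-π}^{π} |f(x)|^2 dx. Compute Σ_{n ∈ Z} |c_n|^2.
Σ |c_n|^2 = 16π^2/3 + 64

Expand and integrate term by term over [-π, π]:
  ∫ (4x)^2 dx = 16·(2π^3/3); ∫ 2·4·(-8)·x dx = 0 (odd integrand); ∫ (-8)^2 dx = 64·2π.
So (1/(2π)) ∫_{-π}^{π} (4x - 8)^2 dx = 16π^2/3 + 64 = 16π^2/3 + 64.
Parseval ⇒ Σ |c_n|^2 = 16π^2/3 + 64.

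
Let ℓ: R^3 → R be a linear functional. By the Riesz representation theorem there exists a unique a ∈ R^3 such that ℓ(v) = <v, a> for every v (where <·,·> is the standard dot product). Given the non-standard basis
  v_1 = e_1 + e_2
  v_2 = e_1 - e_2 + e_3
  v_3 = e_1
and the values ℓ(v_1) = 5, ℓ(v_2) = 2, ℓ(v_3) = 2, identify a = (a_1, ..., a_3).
a = (2, 3, 3)

Write a = (a_1, ..., a_3) in the standard basis. For each basis vector v_i, ℓ(v_i) = <v_i, a> is a linear equation in the a_j's. Collect the n equations into a matrix system V a = ℓ, where row i of V is v_i (expressed in the standard basis). Since V is invertible (lower-triangular with 1s on the diagonal, up to permutation), solve by back-substitution:
  V =
[[1, 1, 0],
 [1, -1, 1],
 [1, 0, 0]]
  V a = (5, 2, 2)
Solving gives a = (2, 3, 3).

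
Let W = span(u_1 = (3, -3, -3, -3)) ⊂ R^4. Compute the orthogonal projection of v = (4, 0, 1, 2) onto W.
proj_W(v) = (1/4, -1/4, -1/4, -1/4)

Set up U = [u_1 | ... | u_1] ∈ R^(4×1). The projector onto W = col(U) is P = U (U^T U)^(-1) U^T.
Compute U^T U =
  [36],
and U^T v = (3).
Solve U^T U · c = U^T v for the coefficients: c = (1/12). The projection is proj_W(v) = U c.
Check: (v - proj_W(v)) · u_1 = 0  (should be 0).
Result: proj_W(v) = (1/4, -1/4, -1/4, -1/4).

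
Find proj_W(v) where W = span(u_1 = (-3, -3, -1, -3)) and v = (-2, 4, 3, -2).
proj_W(v) = (9/28, 9/28, 3/28, 9/28)

Set up U = [u_1 | ... | u_1] ∈ R^(4×1). The projector onto W = col(U) is P = U (U^T U)^(-1) U^T.
Compute U^T U =
  [28],
and U^T v = (-3).
Solve U^T U · c = U^T v for the coefficients: c = (-3/28). The projection is proj_W(v) = U c.
Check: (v - proj_W(v)) · u_1 = 0  (should be 0).
Result: proj_W(v) = (9/28, 9/28, 3/28, 9/28).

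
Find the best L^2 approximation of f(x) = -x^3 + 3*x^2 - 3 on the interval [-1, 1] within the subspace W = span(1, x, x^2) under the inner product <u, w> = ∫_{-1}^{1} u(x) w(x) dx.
g(x) = 3*x^2 - 3*x/5 - 3

The best approximation g ∈ W is the orthogonal projection of f onto W. Writing g = a_0 + a_1 x + a_2 x^2, the coefficients solve the normal equations G · a = b where
  G_{ij} = <φ_i, φ_j> and b_i = <f, φ_i>, with φ_0 = 1, φ_1 = x, φ_2 = x^2.
G =
  [2, 0, 2/3]
  [0, 2/3, 0]
  [2/3, 0, 2/5],
b = (-4, -2/5, -4/5).
Solving gives a_0 = -3, a_1 = -3/5, a_2 = 3, so
  g(x) = 3*x^2 - 3*x/5 - 3.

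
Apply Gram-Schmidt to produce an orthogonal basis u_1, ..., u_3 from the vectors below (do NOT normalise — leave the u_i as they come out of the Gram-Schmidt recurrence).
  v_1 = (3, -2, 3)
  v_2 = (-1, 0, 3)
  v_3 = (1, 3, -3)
Orthogonal basis:
  u_1 = (3, -2, 3)
  u_2 = (-20/11, 6/11, 24/11)
  u_3 = (27/23, 54/23, 9/23)

Apply the Gram-Schmidt recurrence
  u_1 = v_1
  u_i = v_i − Σ_{j<i} ((v_i · u_j) / (u_j · u_j)) · u_j.

Step by step this gives:
  u_1 = (3, -2, 3)
  u_2 = (-20/11, 6/11, 24/11)
  u_3 = (27/23, 54/23, 9/23)

Orthogonality check:
  u_2 · u_1 = 0 (should be 0)
  u_3 · u_1 = 0 (should be 0)
  u_3 · u_2 = 0 (should be 0)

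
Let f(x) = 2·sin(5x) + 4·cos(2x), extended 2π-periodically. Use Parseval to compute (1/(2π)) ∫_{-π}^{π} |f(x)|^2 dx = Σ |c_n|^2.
Σ |c_n|^2 = 10

Expand |f|^2 and use orthogonality of {sin(nx), cos(mx)} on [-π, π]:
  ∫_{-π}^{π} sin(nx)^2 dx = π, ∫ cos(mx)^2 dx = π, and cross terms integrate to 0.
So ∫_{-π}^{π} f(x)^2 dx = 2^2 · π + 4^2 · π = (4 + 16)π.
Divide by 2π: (4 + 16)/2 = 10.
By Parseval, this equals Σ |c_n|^2.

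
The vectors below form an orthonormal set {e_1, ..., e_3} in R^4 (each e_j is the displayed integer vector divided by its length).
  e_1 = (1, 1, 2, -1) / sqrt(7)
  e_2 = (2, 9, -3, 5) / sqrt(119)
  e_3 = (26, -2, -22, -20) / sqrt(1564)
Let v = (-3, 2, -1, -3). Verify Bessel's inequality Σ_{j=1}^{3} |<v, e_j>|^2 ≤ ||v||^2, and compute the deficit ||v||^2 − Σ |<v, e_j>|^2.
Σ |<v, e_j>|^2 = 0; ||v||^2 = 23; deficit = 23

Write each e_j = u_j / sqrt(<u_j, u_j>) where u_j is the displayed integer vector. Then <v, e_j> = <v, u_j> / sqrt(<u_j, u_j>), so |<v, e_j>|^2 = <v, u_j>^2 / <u_j, u_j>.
Coefficients: <v, e_1> = 0/sqrt(7), <v, e_2> = 0/sqrt(119), <v, e_3> = 0/sqrt(1564).
Square and sum: Σ |<v, e_j>|^2 = 0.
Compute ||v||^2 = v·v = 23.
Deficit = 23 − 0 = 23 ≥ 0, confirming Bessel's inequality. (The deficit equals ||v − Σ <v,e_j> e_j||^2, the squared distance from v to span{e_j}.)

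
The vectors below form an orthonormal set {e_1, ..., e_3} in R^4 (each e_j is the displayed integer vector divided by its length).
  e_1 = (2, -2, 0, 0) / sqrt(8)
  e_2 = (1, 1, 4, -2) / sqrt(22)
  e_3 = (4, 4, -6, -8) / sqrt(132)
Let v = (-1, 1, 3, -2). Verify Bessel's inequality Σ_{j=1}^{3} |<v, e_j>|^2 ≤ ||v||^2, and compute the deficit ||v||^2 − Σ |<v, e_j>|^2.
Σ |<v, e_j>|^2 = 41/3; ||v||^2 = 15; deficit = 4/3

Write each e_j = u_j / sqrt(<u_j, u_j>) where u_j is the displayed integer vector. Then <v, e_j> = <v, u_j> / sqrt(<u_j, u_j>), so |<v, e_j>|^2 = <v, u_j>^2 / <u_j, u_j>.
Coefficients: <v, e_1> = -4/sqrt(8), <v, e_2> = 16/sqrt(22), <v, e_3> = -2/sqrt(132).
Square and sum: Σ |<v, e_j>|^2 = 41/3.
Compute ||v||^2 = v·v = 15.
Deficit = 15 − 41/3 = 4/3 ≥ 0, confirming Bessel's inequality. (The deficit equals ||v − Σ <v,e_j> e_j||^2, the squared distance from v to span{e_j}.)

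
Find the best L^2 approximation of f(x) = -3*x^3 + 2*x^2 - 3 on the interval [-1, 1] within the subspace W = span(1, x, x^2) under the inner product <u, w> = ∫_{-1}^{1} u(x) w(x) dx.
g(x) = 2*x^2 - 9*x/5 - 3

The best approximation g ∈ W is the orthogonal projection of f onto W. Writing g = a_0 + a_1 x + a_2 x^2, the coefficients solve the normal equations G · a = b where
  G_{ij} = <φ_i, φ_j> and b_i = <f, φ_i>, with φ_0 = 1, φ_1 = x, φ_2 = x^2.
G =
  [2, 0, 2/3]
  [0, 2/3, 0]
  [2/3, 0, 2/5],
b = (-14/3, -6/5, -6/5).
Solving gives a_0 = -3, a_1 = -9/5, a_2 = 2, so
  g(x) = 2*x^2 - 9*x/5 - 3.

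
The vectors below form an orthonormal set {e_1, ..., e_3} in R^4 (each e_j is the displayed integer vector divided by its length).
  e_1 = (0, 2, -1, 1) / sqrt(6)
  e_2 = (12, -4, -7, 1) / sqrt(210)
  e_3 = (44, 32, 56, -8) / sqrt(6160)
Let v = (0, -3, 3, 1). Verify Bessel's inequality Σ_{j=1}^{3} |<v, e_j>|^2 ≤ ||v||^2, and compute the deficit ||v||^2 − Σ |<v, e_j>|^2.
Σ |<v, e_j>|^2 = 128/11; ||v||^2 = 19; deficit = 81/11

Write each e_j = u_j / sqrt(<u_j, u_j>) where u_j is the displayed integer vector. Then <v, e_j> = <v, u_j> / sqrt(<u_j, u_j>), so |<v, e_j>|^2 = <v, u_j>^2 / <u_j, u_j>.
Coefficients: <v, e_1> = -8/sqrt(6), <v, e_2> = -8/sqrt(210), <v, e_3> = 64/sqrt(6160).
Square and sum: Σ |<v, e_j>|^2 = 128/11.
Compute ||v||^2 = v·v = 19.
Deficit = 19 − 128/11 = 81/11 ≥ 0, confirming Bessel's inequality. (The deficit equals ||v − Σ <v,e_j> e_j||^2, the squared distance from v to span{e_j}.)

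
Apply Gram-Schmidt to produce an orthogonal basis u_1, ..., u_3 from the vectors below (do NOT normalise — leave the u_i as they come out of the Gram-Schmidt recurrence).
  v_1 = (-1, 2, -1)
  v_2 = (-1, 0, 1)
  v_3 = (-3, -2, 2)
Orthogonal basis:
  u_1 = (-1, 2, -1)
  u_2 = (-1, 0, 1)
  u_3 = (-1, -1, -1)

Apply the Gram-Schmidt recurrence
  u_1 = v_1
  u_i = v_i − Σ_{j<i} ((v_i · u_j) / (u_j · u_j)) · u_j.

Step by step this gives:
  u_1 = (-1, 2, -1)
  u_2 = (-1, 0, 1)
  u_3 = (-1, -1, -1)

Orthogonality check:
  u_2 · u_1 = 0 (should be 0)
  u_3 · u_1 = 0 (should be 0)
  u_3 · u_2 = 0 (should be 0)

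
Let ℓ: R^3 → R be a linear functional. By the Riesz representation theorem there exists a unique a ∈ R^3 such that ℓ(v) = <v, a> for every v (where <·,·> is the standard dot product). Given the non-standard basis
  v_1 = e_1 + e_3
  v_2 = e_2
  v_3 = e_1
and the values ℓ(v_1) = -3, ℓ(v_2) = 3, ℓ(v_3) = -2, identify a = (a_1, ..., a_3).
a = (-2, 3, -1)

Write a = (a_1, ..., a_3) in the standard basis. For each basis vector v_i, ℓ(v_i) = <v_i, a> is a linear equation in the a_j's. Collect the n equations into a matrix system V a = ℓ, where row i of V is v_i (expressed in the standard basis). Since V is invertible (lower-triangular with 1s on the diagonal, up to permutation), solve by back-substitution:
  V =
[[1, 0, 1],
 [0, 1, 0],
 [1, 0, 0]]
  V a = (-3, 3, -2)
Solving gives a = (-2, 3, -1).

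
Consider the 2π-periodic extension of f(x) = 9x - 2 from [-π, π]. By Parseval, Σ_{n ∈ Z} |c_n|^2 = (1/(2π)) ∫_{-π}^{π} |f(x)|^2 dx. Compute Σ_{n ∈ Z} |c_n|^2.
Σ |c_n|^2 = 27π^2 + 4

Expand and integrate term by term over [-π, π]:
  ∫ (9x)^2 dx = 81·(2π^3/3); ∫ 2·9·(-2)·x dx = 0 (odd integrand); ∫ (-2)^2 dx = 4·2π.
So (1/(2π)) ∫_{-π}^{π} (9x - 2)^2 dx = 81π^2/3 + 4 = 27π^2 + 4.
Parseval ⇒ Σ |c_n|^2 = 27π^2 + 4.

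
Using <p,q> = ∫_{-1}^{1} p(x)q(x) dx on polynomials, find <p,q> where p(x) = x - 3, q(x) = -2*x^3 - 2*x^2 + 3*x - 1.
<p,q> = 56/5

Expand the product: p(x)·q(x) = -2*x^4 + 4*x^3 + 9*x^2 - 10*x + 3.
∫_{-1}^{1} of each monomial x^k gives [2/(k+1) if k even, 0 if k odd]. Integrating term-by-term (or equivalently evaluating the antiderivative F(x) = -2*x^5/5 + x^4 + 3*x^3 - 5*x^2 + 3*x at the endpoints):
  F(1) − F(−1) = 8/5 − (-48/5) = 56/5.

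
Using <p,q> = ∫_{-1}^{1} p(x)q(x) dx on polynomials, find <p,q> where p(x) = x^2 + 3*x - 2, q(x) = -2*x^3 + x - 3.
<p,q> = 48/5

Expand the product: p(x)·q(x) = -2*x^5 - 6*x^4 + 5*x^3 - 11*x + 6.
∫_{-1}^{1} of each monomial x^k gives [2/(k+1) if k even, 0 if k odd]. Integrating term-by-term (or equivalently evaluating the antiderivative F(x) = -x^6/3 - 6*x^5/5 + 5*x^4/4 - 11*x^2/2 + 6*x at the endpoints):
  F(1) − F(−1) = 13/60 − (-563/60) = 48/5.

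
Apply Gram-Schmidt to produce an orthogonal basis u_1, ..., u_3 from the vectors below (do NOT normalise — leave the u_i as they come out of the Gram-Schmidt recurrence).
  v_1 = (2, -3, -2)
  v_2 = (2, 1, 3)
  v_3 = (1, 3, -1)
Orthogonal basis:
  u_1 = (2, -3, -2)
  u_2 = (44/17, 2/17, 41/17)
  u_3 = (105/71, 150/71, -120/71)

Apply the Gram-Schmidt recurrence
  u_1 = v_1
  u_i = v_i − Σ_{j<i} ((v_i · u_j) / (u_j · u_j)) · u_j.

Step by step this gives:
  u_1 = (2, -3, -2)
  u_2 = (44/17, 2/17, 41/17)
  u_3 = (105/71, 150/71, -120/71)

Orthogonality check:
  u_2 · u_1 = 0 (should be 0)
  u_3 · u_1 = 0 (should be 0)
  u_3 · u_2 = 0 (should be 0)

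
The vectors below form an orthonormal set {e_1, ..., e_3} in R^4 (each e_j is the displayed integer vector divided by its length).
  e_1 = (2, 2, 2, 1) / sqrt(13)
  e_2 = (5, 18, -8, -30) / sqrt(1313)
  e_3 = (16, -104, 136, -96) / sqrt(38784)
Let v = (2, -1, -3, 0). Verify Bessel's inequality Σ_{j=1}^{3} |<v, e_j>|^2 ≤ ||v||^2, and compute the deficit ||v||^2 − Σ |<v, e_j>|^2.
Σ |<v, e_j>|^2 = 10/3; ||v||^2 = 14; deficit = 32/3

Write each e_j = u_j / sqrt(<u_j, u_j>) where u_j is the displayed integer vector. Then <v, e_j> = <v, u_j> / sqrt(<u_j, u_j>), so |<v, e_j>|^2 = <v, u_j>^2 / <u_j, u_j>.
Coefficients: <v, e_1> = -4/sqrt(13), <v, e_2> = 16/sqrt(1313), <v, e_3> = -272/sqrt(38784).
Square and sum: Σ |<v, e_j>|^2 = 10/3.
Compute ||v||^2 = v·v = 14.
Deficit = 14 − 10/3 = 32/3 ≥ 0, confirming Bessel's inequality. (The deficit equals ||v − Σ <v,e_j> e_j||^2, the squared distance from v to span{e_j}.)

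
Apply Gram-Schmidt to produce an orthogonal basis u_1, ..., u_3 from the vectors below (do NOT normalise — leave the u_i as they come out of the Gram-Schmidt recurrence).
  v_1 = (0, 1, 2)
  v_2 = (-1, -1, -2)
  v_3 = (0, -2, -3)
Orthogonal basis:
  u_1 = (0, 1, 2)
  u_2 = (-1, 0, 0)
  u_3 = (0, -2/5, 1/5)

Apply the Gram-Schmidt recurrence
  u_1 = v_1
  u_i = v_i − Σ_{j<i} ((v_i · u_j) / (u_j · u_j)) · u_j.

Step by step this gives:
  u_1 = (0, 1, 2)
  u_2 = (-1, 0, 0)
  u_3 = (0, -2/5, 1/5)

Orthogonality check:
  u_2 · u_1 = 0 (should be 0)
  u_3 · u_1 = 0 (should be 0)
  u_3 · u_2 = 0 (should be 0)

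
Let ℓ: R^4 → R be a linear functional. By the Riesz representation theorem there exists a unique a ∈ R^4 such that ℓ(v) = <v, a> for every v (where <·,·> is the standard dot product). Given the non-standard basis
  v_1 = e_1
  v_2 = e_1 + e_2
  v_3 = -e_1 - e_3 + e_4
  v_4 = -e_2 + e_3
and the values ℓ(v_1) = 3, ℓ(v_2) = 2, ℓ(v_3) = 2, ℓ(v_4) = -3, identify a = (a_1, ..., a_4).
a = (3, -1, -4, 1)

Write a = (a_1, ..., a_4) in the standard basis. For each basis vector v_i, ℓ(v_i) = <v_i, a> is a linear equation in the a_j's. Collect the n equations into a matrix system V a = ℓ, where row i of V is v_i (expressed in the standard basis). Since V is invertible (lower-triangular with 1s on the diagonal, up to permutation), solve by back-substitution:
  V =
[[1, 0, 0, 0],
 [1, 1, 0, 0],
 [-1, 0, -1, 1],
 [0, -1, 1, 0]]
  V a = (3, 2, 2, -3)
Solving gives a = (3, -1, -4, 1).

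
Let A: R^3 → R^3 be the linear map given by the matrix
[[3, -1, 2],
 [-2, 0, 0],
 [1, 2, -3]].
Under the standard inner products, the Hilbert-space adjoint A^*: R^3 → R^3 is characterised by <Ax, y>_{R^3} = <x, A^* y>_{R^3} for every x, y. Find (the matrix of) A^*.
A^* = A^T =
[[3, -2, 1],
 [-1, 0, 2],
 [2, 0, -3]]

For real matrices with standard dot products, the defining identity <Ax, y> = <x, A^* y> gives (Ax)^T y = x^T (A^*) y, i.e. x^T A^T y = x^T (A^*) y. Since this holds for all x, y, we must have A^* = A^T. Therefore
A^* =
[[3, -2, 1],
 [-1, 0, 2],
 [2, 0, -3]].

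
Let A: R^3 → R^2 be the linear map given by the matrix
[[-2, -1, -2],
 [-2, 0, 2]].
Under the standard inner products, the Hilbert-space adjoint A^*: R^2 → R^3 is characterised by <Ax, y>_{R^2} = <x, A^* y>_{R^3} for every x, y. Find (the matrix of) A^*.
A^* = A^T =
[[-2, -2],
 [-1, 0],
 [-2, 2]]

For real matrices with standard dot products, the defining identity <Ax, y> = <x, A^* y> gives (Ax)^T y = x^T (A^*) y, i.e. x^T A^T y = x^T (A^*) y. Since this holds for all x, y, we must have A^* = A^T. Therefore
A^* =
[[-2, -2],
 [-1, 0],
 [-2, 2]].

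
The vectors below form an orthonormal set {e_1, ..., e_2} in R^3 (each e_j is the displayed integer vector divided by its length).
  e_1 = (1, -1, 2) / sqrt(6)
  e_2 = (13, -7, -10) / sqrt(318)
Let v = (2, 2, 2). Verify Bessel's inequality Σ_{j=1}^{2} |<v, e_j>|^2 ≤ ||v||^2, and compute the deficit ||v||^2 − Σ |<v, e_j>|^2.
Σ |<v, e_j>|^2 = 152/53; ||v||^2 = 12; deficit = 484/53

Write each e_j = u_j / sqrt(<u_j, u_j>) where u_j is the displayed integer vector. Then <v, e_j> = <v, u_j> / sqrt(<u_j, u_j>), so |<v, e_j>|^2 = <v, u_j>^2 / <u_j, u_j>.
Coefficients: <v, e_1> = 4/sqrt(6), <v, e_2> = -8/sqrt(318).
Square and sum: Σ |<v, e_j>|^2 = 152/53.
Compute ||v||^2 = v·v = 12.
Deficit = 12 − 152/53 = 484/53 ≥ 0, confirming Bessel's inequality. (The deficit equals ||v − Σ <v,e_j> e_j||^2, the squared distance from v to span{e_j}.)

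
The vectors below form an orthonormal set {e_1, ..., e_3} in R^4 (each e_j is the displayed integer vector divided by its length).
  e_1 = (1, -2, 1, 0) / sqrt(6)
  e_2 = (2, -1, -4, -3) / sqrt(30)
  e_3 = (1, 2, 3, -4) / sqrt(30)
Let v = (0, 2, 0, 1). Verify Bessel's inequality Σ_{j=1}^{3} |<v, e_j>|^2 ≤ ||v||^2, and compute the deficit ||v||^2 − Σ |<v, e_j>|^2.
Σ |<v, e_j>|^2 = 7/2; ||v||^2 = 5; deficit = 3/2

Write each e_j = u_j / sqrt(<u_j, u_j>) where u_j is the displayed integer vector. Then <v, e_j> = <v, u_j> / sqrt(<u_j, u_j>), so |<v, e_j>|^2 = <v, u_j>^2 / <u_j, u_j>.
Coefficients: <v, e_1> = -4/sqrt(6), <v, e_2> = -5/sqrt(30), <v, e_3> = 0/sqrt(30).
Square and sum: Σ |<v, e_j>|^2 = 7/2.
Compute ||v||^2 = v·v = 5.
Deficit = 5 − 7/2 = 3/2 ≥ 0, confirming Bessel's inequality. (The deficit equals ||v − Σ <v,e_j> e_j||^2, the squared distance from v to span{e_j}.)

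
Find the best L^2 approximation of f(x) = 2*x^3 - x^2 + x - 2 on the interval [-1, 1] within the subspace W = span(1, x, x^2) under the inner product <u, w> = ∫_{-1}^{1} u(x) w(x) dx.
g(x) = -x^2 + 11*x/5 - 2

The best approximation g ∈ W is the orthogonal projection of f onto W. Writing g = a_0 + a_1 x + a_2 x^2, the coefficients solve the normal equations G · a = b where
  G_{ij} = <φ_i, φ_j> and b_i = <f, φ_i>, with φ_0 = 1, φ_1 = x, φ_2 = x^2.
G =
  [2, 0, 2/3]
  [0, 2/3, 0]
  [2/3, 0, 2/5],
b = (-14/3, 22/15, -26/15).
Solving gives a_0 = -2, a_1 = 11/5, a_2 = -1, so
  g(x) = -x^2 + 11*x/5 - 2.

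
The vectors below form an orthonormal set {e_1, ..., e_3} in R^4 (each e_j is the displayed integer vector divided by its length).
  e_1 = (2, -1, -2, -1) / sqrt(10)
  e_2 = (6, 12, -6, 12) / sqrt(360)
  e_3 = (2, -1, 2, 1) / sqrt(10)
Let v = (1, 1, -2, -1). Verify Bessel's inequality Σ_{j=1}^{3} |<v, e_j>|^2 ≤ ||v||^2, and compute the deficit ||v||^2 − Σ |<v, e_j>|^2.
Σ |<v, e_j>|^2 = 61/10; ||v||^2 = 7; deficit = 9/10

Write each e_j = u_j / sqrt(<u_j, u_j>) where u_j is the displayed integer vector. Then <v, e_j> = <v, u_j> / sqrt(<u_j, u_j>), so |<v, e_j>|^2 = <v, u_j>^2 / <u_j, u_j>.
Coefficients: <v, e_1> = 6/sqrt(10), <v, e_2> = 18/sqrt(360), <v, e_3> = -4/sqrt(10).
Square and sum: Σ |<v, e_j>|^2 = 61/10.
Compute ||v||^2 = v·v = 7.
Deficit = 7 − 61/10 = 9/10 ≥ 0, confirming Bessel's inequality. (The deficit equals ||v − Σ <v,e_j> e_j||^2, the squared distance from v to span{e_j}.)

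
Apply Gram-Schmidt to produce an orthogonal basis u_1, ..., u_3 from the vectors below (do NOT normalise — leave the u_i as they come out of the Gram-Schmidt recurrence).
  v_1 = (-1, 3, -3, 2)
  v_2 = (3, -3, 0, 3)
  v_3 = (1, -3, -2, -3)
Orthogonal basis:
  u_1 = (-1, 3, -3, 2)
  u_2 = (63/23, -51/23, -18/23, 81/23)
  u_3 = (34/65, -108/65, -214/65, -142/65)

Apply the Gram-Schmidt recurrence
  u_1 = v_1
  u_i = v_i − Σ_{j<i} ((v_i · u_j) / (u_j · u_j)) · u_j.

Step by step this gives:
  u_1 = (-1, 3, -3, 2)
  u_2 = (63/23, -51/23, -18/23, 81/23)
  u_3 = (34/65, -108/65, -214/65, -142/65)

Orthogonality check:
  u_2 · u_1 = 0 (should be 0)
  u_3 · u_1 = 0 (should be 0)
  u_3 · u_2 = 0 (should be 0)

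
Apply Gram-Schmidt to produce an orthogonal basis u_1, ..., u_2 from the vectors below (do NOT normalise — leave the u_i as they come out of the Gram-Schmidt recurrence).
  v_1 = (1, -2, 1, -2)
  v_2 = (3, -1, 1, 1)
Orthogonal basis:
  u_1 = (1, -2, 1, -2)
  u_2 = (13/5, -1/5, 3/5, 9/5)

Apply the Gram-Schmidt recurrence
  u_1 = v_1
  u_i = v_i − Σ_{j<i} ((v_i · u_j) / (u_j · u_j)) · u_j.

Step by step this gives:
  u_1 = (1, -2, 1, -2)
  u_2 = (13/5, -1/5, 3/5, 9/5)

Orthogonality check:
  u_2 · u_1 = 0 (should be 0)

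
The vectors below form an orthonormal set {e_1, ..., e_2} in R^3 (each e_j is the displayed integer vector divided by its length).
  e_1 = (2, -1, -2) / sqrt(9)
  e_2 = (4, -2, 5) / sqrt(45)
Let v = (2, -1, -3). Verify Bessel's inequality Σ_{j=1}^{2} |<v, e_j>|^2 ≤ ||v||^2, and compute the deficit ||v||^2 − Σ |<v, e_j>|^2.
Σ |<v, e_j>|^2 = 14; ||v||^2 = 14; deficit = 0

Write each e_j = u_j / sqrt(<u_j, u_j>) where u_j is the displayed integer vector. Then <v, e_j> = <v, u_j> / sqrt(<u_j, u_j>), so |<v, e_j>|^2 = <v, u_j>^2 / <u_j, u_j>.
Coefficients: <v, e_1> = 11/sqrt(9), <v, e_2> = -5/sqrt(45).
Square and sum: Σ |<v, e_j>|^2 = 14.
Compute ||v||^2 = v·v = 14.
Deficit = 14 − 14 = 0 ≥ 0, confirming Bessel's inequality. (The deficit equals ||v − Σ <v,e_j> e_j||^2, the squared distance from v to span{e_j}.)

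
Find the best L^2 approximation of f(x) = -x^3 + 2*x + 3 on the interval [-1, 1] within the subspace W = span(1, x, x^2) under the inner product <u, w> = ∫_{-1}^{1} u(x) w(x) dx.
g(x) = 7*x/5 + 3

The best approximation g ∈ W is the orthogonal projection of f onto W. Writing g = a_0 + a_1 x + a_2 x^2, the coefficients solve the normal equations G · a = b where
  G_{ij} = <φ_i, φ_j> and b_i = <f, φ_i>, with φ_0 = 1, φ_1 = x, φ_2 = x^2.
G =
  [2, 0, 2/3]
  [0, 2/3, 0]
  [2/3, 0, 2/5],
b = (6, 14/15, 2).
Solving gives a_0 = 3, a_1 = 7/5, a_2 = 0, so
  g(x) = 7*x/5 + 3.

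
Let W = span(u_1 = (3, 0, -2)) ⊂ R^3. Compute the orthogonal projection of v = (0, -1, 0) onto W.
proj_W(v) = (0, 0, 0)

Set up U = [u_1 | ... | u_1] ∈ R^(3×1). The projector onto W = col(U) is P = U (U^T U)^(-1) U^T.
Compute U^T U =
  [13],
and U^T v = (0).
Solve U^T U · c = U^T v for the coefficients: c = (0). The projection is proj_W(v) = U c.
Check: (v - proj_W(v)) · u_1 = 0  (should be 0).
Result: proj_W(v) = (0, 0, 0).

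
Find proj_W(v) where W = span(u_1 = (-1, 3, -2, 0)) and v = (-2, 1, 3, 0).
proj_W(v) = (1/14, -3/14, 1/7, 0)

Set up U = [u_1 | ... | u_1] ∈ R^(4×1). The projector onto W = col(U) is P = U (U^T U)^(-1) U^T.
Compute U^T U =
  [14],
and U^T v = (-1).
Solve U^T U · c = U^T v for the coefficients: c = (-1/14). The projection is proj_W(v) = U c.
Check: (v - proj_W(v)) · u_1 = 0  (should be 0).
Result: proj_W(v) = (1/14, -3/14, 1/7, 0).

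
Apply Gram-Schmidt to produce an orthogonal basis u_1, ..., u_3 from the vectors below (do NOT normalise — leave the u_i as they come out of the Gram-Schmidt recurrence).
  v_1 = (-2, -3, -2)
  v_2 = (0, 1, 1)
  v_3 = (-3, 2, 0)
Orthogonal basis:
  u_1 = (-2, -3, -2)
  u_2 = (-10/17, 2/17, 7/17)
  u_3 = (-7/9, 14/9, -14/9)

Apply the Gram-Schmidt recurrence
  u_1 = v_1
  u_i = v_i − Σ_{j<i} ((v_i · u_j) / (u_j · u_j)) · u_j.

Step by step this gives:
  u_1 = (-2, -3, -2)
  u_2 = (-10/17, 2/17, 7/17)
  u_3 = (-7/9, 14/9, -14/9)

Orthogonality check:
  u_2 · u_1 = 0 (should be 0)
  u_3 · u_1 = 0 (should be 0)
  u_3 · u_2 = 0 (should be 0)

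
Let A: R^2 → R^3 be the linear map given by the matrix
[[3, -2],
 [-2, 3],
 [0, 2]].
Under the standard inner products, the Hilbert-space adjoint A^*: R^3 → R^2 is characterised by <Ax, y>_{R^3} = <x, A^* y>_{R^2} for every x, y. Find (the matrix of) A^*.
A^* = A^T =
[[3, -2, 0],
 [-2, 3, 2]]

For real matrices with standard dot products, the defining identity <Ax, y> = <x, A^* y> gives (Ax)^T y = x^T (A^*) y, i.e. x^T A^T y = x^T (A^*) y. Since this holds for all x, y, we must have A^* = A^T. Therefore
A^* =
[[3, -2, 0],
 [-2, 3, 2]].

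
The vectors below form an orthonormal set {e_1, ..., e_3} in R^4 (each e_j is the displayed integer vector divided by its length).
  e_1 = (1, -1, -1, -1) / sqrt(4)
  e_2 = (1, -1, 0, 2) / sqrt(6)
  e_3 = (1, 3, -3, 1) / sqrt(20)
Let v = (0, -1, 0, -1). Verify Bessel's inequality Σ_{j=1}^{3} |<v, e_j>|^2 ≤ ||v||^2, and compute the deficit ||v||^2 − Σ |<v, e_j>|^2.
Σ |<v, e_j>|^2 = 59/30; ||v||^2 = 2; deficit = 1/30

Write each e_j = u_j / sqrt(<u_j, u_j>) where u_j is the displayed integer vector. Then <v, e_j> = <v, u_j> / sqrt(<u_j, u_j>), so |<v, e_j>|^2 = <v, u_j>^2 / <u_j, u_j>.
Coefficients: <v, e_1> = 2/sqrt(4), <v, e_2> = -1/sqrt(6), <v, e_3> = -4/sqrt(20).
Square and sum: Σ |<v, e_j>|^2 = 59/30.
Compute ||v||^2 = v·v = 2.
Deficit = 2 − 59/30 = 1/30 ≥ 0, confirming Bessel's inequality. (The deficit equals ||v − Σ <v,e_j> e_j||^2, the squared distance from v to span{e_j}.)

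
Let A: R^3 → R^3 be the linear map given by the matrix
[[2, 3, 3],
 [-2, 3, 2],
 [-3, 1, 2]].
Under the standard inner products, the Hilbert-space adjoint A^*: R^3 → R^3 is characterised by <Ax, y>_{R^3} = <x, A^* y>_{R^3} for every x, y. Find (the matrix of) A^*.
A^* = A^T =
[[2, -2, -3],
 [3, 3, 1],
 [3, 2, 2]]

For real matrices with standard dot products, the defining identity <Ax, y> = <x, A^* y> gives (Ax)^T y = x^T (A^*) y, i.e. x^T A^T y = x^T (A^*) y. Since this holds for all x, y, we must have A^* = A^T. Therefore
A^* =
[[2, -2, -3],
 [3, 3, 1],
 [3, 2, 2]].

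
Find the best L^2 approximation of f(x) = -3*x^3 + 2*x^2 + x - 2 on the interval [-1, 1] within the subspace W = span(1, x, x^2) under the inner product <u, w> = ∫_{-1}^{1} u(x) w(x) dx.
g(x) = 2*x^2 - 4*x/5 - 2

The best approximation g ∈ W is the orthogonal projection of f onto W. Writing g = a_0 + a_1 x + a_2 x^2, the coefficients solve the normal equations G · a = b where
  G_{ij} = <φ_i, φ_j> and b_i = <f, φ_i>, with φ_0 = 1, φ_1 = x, φ_2 = x^2.
G =
  [2, 0, 2/3]
  [0, 2/3, 0]
  [2/3, 0, 2/5],
b = (-8/3, -8/15, -8/15).
Solving gives a_0 = -2, a_1 = -4/5, a_2 = 2, so
  g(x) = 2*x^2 - 4*x/5 - 2.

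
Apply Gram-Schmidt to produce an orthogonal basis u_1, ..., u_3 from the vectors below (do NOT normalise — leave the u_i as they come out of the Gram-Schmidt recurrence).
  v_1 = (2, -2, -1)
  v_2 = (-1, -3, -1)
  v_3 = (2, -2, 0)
Orthogonal basis:
  u_1 = (2, -2, -1)
  u_2 = (-19/9, -17/9, -4/9)
  u_3 = (4/37, -12/37, 32/37)

Apply the Gram-Schmidt recurrence
  u_1 = v_1
  u_i = v_i − Σ_{j<i} ((v_i · u_j) / (u_j · u_j)) · u_j.

Step by step this gives:
  u_1 = (2, -2, -1)
  u_2 = (-19/9, -17/9, -4/9)
  u_3 = (4/37, -12/37, 32/37)

Orthogonality check:
  u_2 · u_1 = 0 (should be 0)
  u_3 · u_1 = 0 (should be 0)
  u_3 · u_2 = 0 (should be 0)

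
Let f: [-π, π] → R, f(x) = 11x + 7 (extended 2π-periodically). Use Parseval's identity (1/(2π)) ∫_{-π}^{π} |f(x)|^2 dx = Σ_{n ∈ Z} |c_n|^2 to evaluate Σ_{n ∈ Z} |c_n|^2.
Σ |c_n|^2 = 121π^2/3 + 49

Expand and integrate term by term over [-π, π]:
  ∫ (11x)^2 dx = 121·(2π^3/3); ∫ 2·11·(7)·x dx = 0 (odd integrand); ∫ 7^2 dx = 49·2π.
So (1/(2π)) ∫_{-π}^{π} (11x + 7)^2 dx = 121π^2/3 + 49 = 121π^2/3 + 49.
Parseval ⇒ Σ |c_n|^2 = 121π^2/3 + 49.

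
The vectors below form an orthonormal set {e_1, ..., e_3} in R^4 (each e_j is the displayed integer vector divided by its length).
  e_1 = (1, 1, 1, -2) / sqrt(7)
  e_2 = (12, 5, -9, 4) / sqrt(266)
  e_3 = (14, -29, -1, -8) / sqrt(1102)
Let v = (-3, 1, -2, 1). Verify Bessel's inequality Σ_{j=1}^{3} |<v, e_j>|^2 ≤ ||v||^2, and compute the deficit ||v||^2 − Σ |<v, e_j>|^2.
Σ |<v, e_j>|^2 = 314/29; ||v||^2 = 15; deficit = 121/29

Write each e_j = u_j / sqrt(<u_j, u_j>) where u_j is the displayed integer vector. Then <v, e_j> = <v, u_j> / sqrt(<u_j, u_j>), so |<v, e_j>|^2 = <v, u_j>^2 / <u_j, u_j>.
Coefficients: <v, e_1> = -6/sqrt(7), <v, e_2> = -9/sqrt(266), <v, e_3> = -77/sqrt(1102).
Square and sum: Σ |<v, e_j>|^2 = 314/29.
Compute ||v||^2 = v·v = 15.
Deficit = 15 − 314/29 = 121/29 ≥ 0, confirming Bessel's inequality. (The deficit equals ||v − Σ <v,e_j> e_j||^2, the squared distance from v to span{e_j}.)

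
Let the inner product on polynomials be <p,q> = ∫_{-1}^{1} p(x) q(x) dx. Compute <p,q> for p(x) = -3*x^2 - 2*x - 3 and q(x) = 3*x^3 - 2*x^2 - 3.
<p,q> = 28

Expand the product: p(x)·q(x) = -9*x^5 - 5*x^3 + 15*x^2 + 6*x + 9.
∫_{-1}^{1} of each monomial x^k gives [2/(k+1) if k even, 0 if k odd]. Integrating term-by-term (or equivalently evaluating the antiderivative F(x) = -3*x^6/2 - 5*x^4/4 + 5*x^3 + 3*x^2 + 9*x at the endpoints):
  F(1) − F(−1) = 57/4 − (-55/4) = 28.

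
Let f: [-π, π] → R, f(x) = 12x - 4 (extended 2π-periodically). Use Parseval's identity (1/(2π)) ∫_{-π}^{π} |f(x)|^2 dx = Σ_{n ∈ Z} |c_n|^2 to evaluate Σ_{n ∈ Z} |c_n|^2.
Σ |c_n|^2 = 48π^2 + 16

Expand and integrate term by term over [-π, π]:
  ∫ (12x)^2 dx = 144·(2π^3/3); ∫ 2·12·(-4)·x dx = 0 (odd integrand); ∫ (-4)^2 dx = 16·2π.
So (1/(2π)) ∫_{-π}^{π} (12x - 4)^2 dx = 144π^2/3 + 16 = 48π^2 + 16.
Parseval ⇒ Σ |c_n|^2 = 48π^2 + 16.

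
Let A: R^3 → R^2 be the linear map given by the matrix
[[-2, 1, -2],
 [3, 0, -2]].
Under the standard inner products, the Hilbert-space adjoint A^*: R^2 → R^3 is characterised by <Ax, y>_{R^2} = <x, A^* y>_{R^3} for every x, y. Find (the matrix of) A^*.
A^* = A^T =
[[-2, 3],
 [1, 0],
 [-2, -2]]

For real matrices with standard dot products, the defining identity <Ax, y> = <x, A^* y> gives (Ax)^T y = x^T (A^*) y, i.e. x^T A^T y = x^T (A^*) y. Since this holds for all x, y, we must have A^* = A^T. Therefore
A^* =
[[-2, 3],
 [1, 0],
 [-2, -2]].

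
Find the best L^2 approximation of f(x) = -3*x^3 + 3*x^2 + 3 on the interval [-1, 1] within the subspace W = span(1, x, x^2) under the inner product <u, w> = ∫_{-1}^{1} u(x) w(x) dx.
g(x) = 3*x^2 - 9*x/5 + 3

The best approximation g ∈ W is the orthogonal projection of f onto W. Writing g = a_0 + a_1 x + a_2 x^2, the coefficients solve the normal equations G · a = b where
  G_{ij} = <φ_i, φ_j> and b_i = <f, φ_i>, with φ_0 = 1, φ_1 = x, φ_2 = x^2.
G =
  [2, 0, 2/3]
  [0, 2/3, 0]
  [2/3, 0, 2/5],
b = (8, -6/5, 16/5).
Solving gives a_0 = 3, a_1 = -9/5, a_2 = 3, so
  g(x) = 3*x^2 - 9*x/5 + 3.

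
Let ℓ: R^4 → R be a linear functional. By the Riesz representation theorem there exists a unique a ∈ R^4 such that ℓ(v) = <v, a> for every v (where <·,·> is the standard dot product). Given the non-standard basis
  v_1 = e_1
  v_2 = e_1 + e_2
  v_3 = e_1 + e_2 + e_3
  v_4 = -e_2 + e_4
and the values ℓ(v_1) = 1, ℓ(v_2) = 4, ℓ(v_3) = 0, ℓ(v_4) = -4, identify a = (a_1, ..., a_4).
a = (1, 3, -4, -1)

Write a = (a_1, ..., a_4) in the standard basis. For each basis vector v_i, ℓ(v_i) = <v_i, a> is a linear equation in the a_j's. Collect the n equations into a matrix system V a = ℓ, where row i of V is v_i (expressed in the standard basis). Since V is invertible (lower-triangular with 1s on the diagonal, up to permutation), solve by back-substitution:
  V =
[[1, 0, 0, 0],
 [1, 1, 0, 0],
 [1, 1, 1, 0],
 [0, -1, 0, 1]]
  V a = (1, 4, 0, -4)
Solving gives a = (1, 3, -4, -1).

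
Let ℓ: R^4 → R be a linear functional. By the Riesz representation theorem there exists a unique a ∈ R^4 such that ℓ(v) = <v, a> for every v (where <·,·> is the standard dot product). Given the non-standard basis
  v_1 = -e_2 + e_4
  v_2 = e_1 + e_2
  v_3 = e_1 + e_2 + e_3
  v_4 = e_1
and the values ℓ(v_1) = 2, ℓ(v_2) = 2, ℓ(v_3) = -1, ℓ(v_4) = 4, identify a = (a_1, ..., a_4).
a = (4, -2, -3, 0)

Write a = (a_1, ..., a_4) in the standard basis. For each basis vector v_i, ℓ(v_i) = <v_i, a> is a linear equation in the a_j's. Collect the n equations into a matrix system V a = ℓ, where row i of V is v_i (expressed in the standard basis). Since V is invertible (lower-triangular with 1s on the diagonal, up to permutation), solve by back-substitution:
  V =
[[0, -1, 0, 1],
 [1, 1, 0, 0],
 [1, 1, 1, 0],
 [1, 0, 0, 0]]
  V a = (2, 2, -1, 4)
Solving gives a = (4, -2, -3, 0).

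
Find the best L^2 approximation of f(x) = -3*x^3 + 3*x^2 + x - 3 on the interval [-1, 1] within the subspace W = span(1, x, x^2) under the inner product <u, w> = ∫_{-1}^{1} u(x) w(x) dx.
g(x) = 3*x^2 - 4*x/5 - 3

The best approximation g ∈ W is the orthogonal projection of f onto W. Writing g = a_0 + a_1 x + a_2 x^2, the coefficients solve the normal equations G · a = b where
  G_{ij} = <φ_i, φ_j> and b_i = <f, φ_i>, with φ_0 = 1, φ_1 = x, φ_2 = x^2.
G =
  [2, 0, 2/3]
  [0, 2/3, 0]
  [2/3, 0, 2/5],
b = (-4, -8/15, -4/5).
Solving gives a_0 = -3, a_1 = -4/5, a_2 = 3, so
  g(x) = 3*x^2 - 4*x/5 - 3.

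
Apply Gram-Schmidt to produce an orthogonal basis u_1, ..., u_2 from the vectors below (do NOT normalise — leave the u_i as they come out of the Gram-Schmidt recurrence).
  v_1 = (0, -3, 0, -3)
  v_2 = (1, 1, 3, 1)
Orthogonal basis:
  u_1 = (0, -3, 0, -3)
  u_2 = (1, 0, 3, 0)

Apply the Gram-Schmidt recurrence
  u_1 = v_1
  u_i = v_i − Σ_{j<i} ((v_i · u_j) / (u_j · u_j)) · u_j.

Step by step this gives:
  u_1 = (0, -3, 0, -3)
  u_2 = (1, 0, 3, 0)

Orthogonality check:
  u_2 · u_1 = 0 (should be 0)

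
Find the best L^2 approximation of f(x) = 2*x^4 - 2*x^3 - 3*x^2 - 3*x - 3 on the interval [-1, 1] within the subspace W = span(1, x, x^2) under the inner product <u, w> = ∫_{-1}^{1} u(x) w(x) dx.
g(x) = -9*x^2/7 - 21*x/5 - 111/35

The best approximation g ∈ W is the orthogonal projection of f onto W. Writing g = a_0 + a_1 x + a_2 x^2, the coefficients solve the normal equations G · a = b where
  G_{ij} = <φ_i, φ_j> and b_i = <f, φ_i>, with φ_0 = 1, φ_1 = x, φ_2 = x^2.
G =
  [2, 0, 2/3]
  [0, 2/3, 0]
  [2/3, 0, 2/5],
b = (-36/5, -14/5, -92/35).
Solving gives a_0 = -111/35, a_1 = -21/5, a_2 = -9/7, so
  g(x) = -9*x^2/7 - 21*x/5 - 111/35.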